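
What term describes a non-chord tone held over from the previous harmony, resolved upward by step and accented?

Retardation.

Approach: by preparation — the pitch is first a chord tone, then held (tied or repeated) while the harmony changes under it. Departure: up by step. Metric position: strong.
A prepared dissonance that resolves upward by step — a retardation. (The same figure resolving downward would be a suspension.)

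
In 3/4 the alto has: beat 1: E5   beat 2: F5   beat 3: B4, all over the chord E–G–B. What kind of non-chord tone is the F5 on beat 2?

Escape tone.

The harmony at that moment is E minor triad (E, G, B); F5 is not a chord tone.
It is approached by step up from E5 and left by leap down to B4.
Step in, leap out, on a weak beat — an escape tone.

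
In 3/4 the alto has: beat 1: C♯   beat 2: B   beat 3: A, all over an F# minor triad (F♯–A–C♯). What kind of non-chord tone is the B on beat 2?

Passing tone.

The harmony at that moment is F♯ minor triad (F♯, A, C♯); B is not a chord tone.
It is approached by step down from C♯ and left by step down to A.
Step in, step out in the same direction — a passing tone.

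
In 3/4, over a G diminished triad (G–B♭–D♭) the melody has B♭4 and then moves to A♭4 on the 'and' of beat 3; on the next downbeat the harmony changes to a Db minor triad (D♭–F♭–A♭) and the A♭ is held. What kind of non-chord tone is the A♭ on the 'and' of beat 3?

The harmony at that moment is G diminished triad (G, B♭, D♭); A♭4 is not a chord tone.
It is approached by step down from B♭4 and then sustained as the same pitch into the next harmony.
Arriving early and becoming a chord tone when the harmony changes — an anticipation.

Anticipation.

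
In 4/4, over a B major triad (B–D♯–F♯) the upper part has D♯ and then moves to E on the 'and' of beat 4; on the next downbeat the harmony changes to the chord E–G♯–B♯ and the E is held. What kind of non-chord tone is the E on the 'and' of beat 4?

Anticipation.

The harmony at that moment is B major triad (B, D♯, F♯); E is not a chord tone.
It is approached by step up from D♯ and then sustained as the same pitch into the next harmony.
Arriving early and becoming a chord tone when the harmony changes — an anticipation.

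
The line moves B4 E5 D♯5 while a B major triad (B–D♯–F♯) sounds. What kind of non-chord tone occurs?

The harmony at that moment is B major triad (B, D♯, F♯); E5 is not a chord tone.
It is approached by leap up from B4 and left by step down to D♯5.
Leap in, step out — an appoggiatura.

E5 is an appoggiatura.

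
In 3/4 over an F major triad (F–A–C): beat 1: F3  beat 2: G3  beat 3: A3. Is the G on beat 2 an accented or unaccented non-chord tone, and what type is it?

The harmony at that moment is F major triad (F, A, C); G3 is not a chord tone.
It is approached by step up from F3 and left by step up to A3.
Step in, step out in the same direction — a passing tone.
It falls on a weak beat, so it is unaccented.

Unaccented passing tone.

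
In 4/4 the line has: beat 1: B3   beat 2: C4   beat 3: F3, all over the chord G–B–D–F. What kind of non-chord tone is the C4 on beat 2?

Escape tone.

The harmony at that moment is G dominant seventh chord (G, B, D, F); C4 is not a chord tone.
It is approached by step up from B3 and left by leap down to F3.
Step in, leap out, on a weak beat — an escape tone.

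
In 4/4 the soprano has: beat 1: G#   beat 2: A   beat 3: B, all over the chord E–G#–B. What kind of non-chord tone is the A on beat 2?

The harmony at that moment is E major triad (E, G#, B); A is not a chord tone.
It is approached by step up from G# and left by step up to B.
Step in, step out in the same direction — a passing tone.

Passing tone.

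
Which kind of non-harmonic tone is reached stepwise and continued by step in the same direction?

Passing tone.

Approach: by step. Departure: by step, continuing in the same direction.
Stepwise on both sides with no change of direction means the note fills in the space between two different chord tones — a passing tone. (Had it turned back to its starting note it would be a neighbor tone instead.)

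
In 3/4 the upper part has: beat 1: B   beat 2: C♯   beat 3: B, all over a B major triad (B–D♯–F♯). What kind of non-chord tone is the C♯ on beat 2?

The harmony at that moment is B major triad (B, D♯, F♯); C♯ is not a chord tone.
It is approached by step up from B and left by step down to B.
Step away and step back to the same note — a neighbor tone (upper neighbor).

Upper neighbor tone.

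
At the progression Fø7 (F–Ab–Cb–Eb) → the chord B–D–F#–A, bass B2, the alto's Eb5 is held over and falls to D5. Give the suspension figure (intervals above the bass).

4–3 suspension.

At the second chord the bass is B2. The suspended Eb5 lies a fourth above the bass; after resolving down by step to D5, the interval above the bass becomes a third.
Suspension figures are named by those two intervals: 4–3.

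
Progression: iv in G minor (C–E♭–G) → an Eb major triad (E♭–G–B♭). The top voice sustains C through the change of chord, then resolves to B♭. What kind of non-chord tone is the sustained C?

C is a suspension.

The harmony at that moment is E♭ major triad (E♭, G, B♭); C is not a chord tone.
It is held over (the same pitch as the preceding C) and left by step down to B♭.
Held over from the previous chord and resolving down by step — a suspension.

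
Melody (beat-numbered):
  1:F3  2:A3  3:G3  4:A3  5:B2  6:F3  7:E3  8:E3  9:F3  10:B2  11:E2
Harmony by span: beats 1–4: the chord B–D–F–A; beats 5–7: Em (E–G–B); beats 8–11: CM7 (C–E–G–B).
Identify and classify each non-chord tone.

G3 (beat 3) — neighbor tone; F3 (beat 6) — appoggiatura; F3 (beat 9) — escape tone.

The harmony at that moment is B half-diminished seventh chord (B, D, F, A); G3 is not a chord tone.
It is approached by step down from A3 and left by step up to A3.
Step away and step back to the same note — a neighbor tone (lower neighbor).
The harmony at that moment is E minor triad (E, G, B); F3 is not a chord tone.
It is approached by leap up from B2 and left by step down to E3.
Leap in, step out — an appoggiatura.
The harmony at that moment is C major seventh chord (C, E, G, B); F3 is not a chord tone.
It is approached by step up from E3 and left by leap down to B2.
Step in, leap out — an escape tone.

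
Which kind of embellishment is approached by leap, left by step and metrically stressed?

Approach: by leap. Departure: by step. Metric position: strong.
Leap in, step out, in a metrically strong position — an appoggiatura. (It is the mirror image of the escape tone, which steps in and leaps out from a weak position.)

Appoggiatura.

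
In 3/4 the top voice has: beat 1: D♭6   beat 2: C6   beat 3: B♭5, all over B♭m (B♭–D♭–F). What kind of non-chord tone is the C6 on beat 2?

The harmony at that moment is B♭ minor triad (B♭, D♭, F); C6 is not a chord tone.
It is approached by step down from D♭6 and left by step down to B♭5.
Step in, step out in the same direction — a passing tone.

Passing tone.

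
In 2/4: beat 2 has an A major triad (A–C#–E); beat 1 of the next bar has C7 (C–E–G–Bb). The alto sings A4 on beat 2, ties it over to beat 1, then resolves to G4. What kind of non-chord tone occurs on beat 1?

Suspension.

The harmony at that moment is C dominant seventh chord (C, E, G, Bb); A4 is not a chord tone.
It is held over (the same pitch as the preceding A4) and left by step down to G4.
Held over from the previous chord and resolving down by step — a suspension.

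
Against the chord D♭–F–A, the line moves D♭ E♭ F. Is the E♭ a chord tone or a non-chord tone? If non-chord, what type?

The harmony at that moment is D♭ augmented triad (D♭, F, A); E♭ is not a chord tone.
It is approached by step up from D♭ and left by step up to F.
Step in, step out in the same direction — a passing tone.

Non-chord tone — a passing tone.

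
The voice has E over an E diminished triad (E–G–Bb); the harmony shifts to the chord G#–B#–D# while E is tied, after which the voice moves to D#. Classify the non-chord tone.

The harmony at that moment is G# major triad (G#, B#, D#); E is not a chord tone.
It is held over (the same pitch as the preceding E) and left by step down to D#.
Held over from the previous chord and resolving down by step — a suspension.

E is a suspension.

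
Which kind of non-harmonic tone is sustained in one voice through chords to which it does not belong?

Approach: none. Departure: none — a single pitch is sustained while the chords change around it, passing through harmonies that do not contain it.
No melodic motion at all; the dissonance is created entirely by the moving harmonies against the stationary note — a pedal tone (pedal point).

Pedal tone.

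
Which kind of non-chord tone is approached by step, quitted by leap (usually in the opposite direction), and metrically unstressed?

Approach: by step. Departure: by leap. Metric position: weak.
Step in, leap out, from a weak position — an escape tone (échappée). (It is the mirror image of the appoggiatura, which leaps in and steps out on a strong beat.)

Escape tone.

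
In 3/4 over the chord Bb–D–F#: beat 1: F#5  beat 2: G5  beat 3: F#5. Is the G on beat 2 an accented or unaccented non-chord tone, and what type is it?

The harmony at that moment is Bb augmented triad (Bb, D, F#); G5 is not a chord tone.
It is approached by step up from F#5 and left by step down to F#5.
Step away and step back to the same note — a neighbor tone (upper neighbor).
It falls on a weak beat, so it is unaccented.

Unaccented neighbor tone.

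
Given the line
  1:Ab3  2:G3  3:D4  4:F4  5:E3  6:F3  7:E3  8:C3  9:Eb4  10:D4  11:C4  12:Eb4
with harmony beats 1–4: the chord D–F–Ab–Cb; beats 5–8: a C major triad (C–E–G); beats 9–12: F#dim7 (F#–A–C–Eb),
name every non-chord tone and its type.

G3 (beat 2) — escape tone; F3 (beat 6) — neighbor tone; D4 (beat 10) — passing tone.

The harmony at that moment is D diminished seventh chord (D, F, Ab, Cb); G3 is not a chord tone.
It is approached by step down from Ab3 and left by leap up to D4.
Step in, leap out — an escape tone.
The harmony at that moment is C major triad (C, E, G); F3 is not a chord tone.
It is approached by step up from E3 and left by step down to E3.
Step away and step back to the same note — a neighbor tone (upper neighbor).
The harmony at that moment is F# diminished seventh chord (F#, A, C, Eb); D4 is not a chord tone.
It is approached by step down from Eb4 and left by step down to C4.
Step in, step out in the same direction — a passing tone.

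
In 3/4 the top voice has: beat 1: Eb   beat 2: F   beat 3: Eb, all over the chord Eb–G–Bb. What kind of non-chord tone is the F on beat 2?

The harmony at that moment is Eb major triad (Eb, G, Bb); F is not a chord tone.
It is approached by step up from Eb and left by step down to Eb.
Step away and step back to the same note — a neighbor tone (upper neighbor).

Upper neighbor tone.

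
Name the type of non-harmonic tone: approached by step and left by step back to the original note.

Neighbor tone.

Approach: by step. Departure: by step in the opposite direction, back to the starting pitch.
Stepwise on both sides but reversing to return to the same chord tone — a neighbor tone. (Had it continued onward in the same direction it would be a passing tone instead.)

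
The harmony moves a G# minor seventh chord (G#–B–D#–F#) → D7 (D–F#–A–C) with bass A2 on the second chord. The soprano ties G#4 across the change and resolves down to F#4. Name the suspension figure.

7–6 suspension.

At the second chord the bass is A2. The suspended G#4 lies a seventh above the bass; after resolving down by step to F#4, the interval above the bass becomes a sixth.
Suspension figures are named by those two intervals: 7–6.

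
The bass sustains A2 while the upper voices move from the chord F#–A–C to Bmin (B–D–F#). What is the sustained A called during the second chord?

The harmony at that moment is B minor triad (B, D, F#); A2 is not a chord tone.
It is held over (the same pitch as the preceding A2) and then sustained as the same pitch into the next harmony.
Sustained through a change of harmony — a pedal tone.

Pedal tone (pedal point).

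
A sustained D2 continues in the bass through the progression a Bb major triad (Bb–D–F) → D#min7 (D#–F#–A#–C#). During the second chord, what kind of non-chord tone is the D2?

Pedal tone (pedal point).

The harmony at that moment is D# minor seventh chord (D#, F#, A#, C#); D2 is not a chord tone.
It is held over (the same pitch as the preceding D2) and then sustained as the same pitch into the next harmony.
Sustained through a change of harmony — a pedal tone.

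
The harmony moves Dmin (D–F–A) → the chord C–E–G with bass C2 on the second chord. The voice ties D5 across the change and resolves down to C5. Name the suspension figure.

9–8 suspension.

At the second chord the bass is C2. The suspended D5 lies a ninth above the bass; after resolving down by step to C5, the interval above the bass becomes an octave.
Suspension figures are named by those two intervals: 9–8.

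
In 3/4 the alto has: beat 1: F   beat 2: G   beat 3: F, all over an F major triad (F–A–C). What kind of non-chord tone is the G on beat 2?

The harmony at that moment is F major triad (F, A, C); G is not a chord tone.
It is approached by step up from F and left by step down to F.
Step away and step back to the same note — a neighbor tone (upper neighbor).

Upper neighbor tone.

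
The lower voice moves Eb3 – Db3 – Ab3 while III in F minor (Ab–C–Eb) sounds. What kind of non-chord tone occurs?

Db3 is an escape tone.

The harmony at that moment is Ab major triad (Ab, C, Eb); Db3 is not a chord tone.
It is approached by step down from Eb3 and left by leap up to Ab3.
Step in, leap out — an escape tone.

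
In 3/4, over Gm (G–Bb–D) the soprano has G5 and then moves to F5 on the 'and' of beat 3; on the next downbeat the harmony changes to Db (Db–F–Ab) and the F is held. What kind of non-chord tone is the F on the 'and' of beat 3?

The harmony at that moment is G minor triad (G, Bb, D); F5 is not a chord tone.
It is approached by step down from G5 and then sustained as the same pitch into the next harmony.
Arriving early and becoming a chord tone when the harmony changes — an anticipation.

Anticipation.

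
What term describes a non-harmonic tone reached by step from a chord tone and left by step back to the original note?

Neighbor tone.

Approach: by step. Departure: by step in the opposite direction, back to the starting pitch.
Stepwise on both sides but reversing to return to the same chord tone — a neighbor tone. (Had it continued onward in the same direction it would be a passing tone instead.)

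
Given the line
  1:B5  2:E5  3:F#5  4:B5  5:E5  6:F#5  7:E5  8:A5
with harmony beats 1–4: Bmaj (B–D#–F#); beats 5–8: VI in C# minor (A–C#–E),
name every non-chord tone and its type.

The harmony at that moment is B major triad (B, D#, F#); E5 is not a chord tone.
It is approached by leap down from B5 and left by step up to F#5.
Leap in, step out — an appoggiatura.
The harmony at that moment is A major triad (A, C#, E); F#5 is not a chord tone.
It is approached by step up from E5 and left by step down to E5.
Step away and step back to the same note — a neighbor tone (upper neighbor).

E5 (beat 2) — appoggiatura; F#5 (beat 6) — neighbor tone.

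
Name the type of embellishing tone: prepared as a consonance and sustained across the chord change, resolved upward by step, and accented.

Approach: by preparation — the pitch is first a chord tone, then held (tied or repeated) while the harmony changes under it. Departure: up by step. Metric position: strong.
A prepared dissonance that resolves upward by step — a retardation. (The same figure resolving downward would be a suspension.)

Retardation.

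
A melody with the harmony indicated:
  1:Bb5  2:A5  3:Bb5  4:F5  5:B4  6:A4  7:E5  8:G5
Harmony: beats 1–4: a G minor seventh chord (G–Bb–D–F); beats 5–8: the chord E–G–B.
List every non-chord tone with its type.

A5 (beat 2) — neighbor tone; A4 (beat 6) — escape tone.

The harmony at that moment is G minor seventh chord (G, Bb, D, F); A5 is not a chord tone.
It is approached by step down from Bb5 and left by step up to Bb5.
Step away and step back to the same note — a neighbor tone (lower neighbor).
The harmony at that moment is E minor triad (E, G, B); A4 is not a chord tone.
It is approached by step down from B4 and left by leap up to E5.
Step in, leap out — an escape tone.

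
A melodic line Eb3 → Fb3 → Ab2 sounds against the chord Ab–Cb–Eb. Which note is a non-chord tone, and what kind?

The harmony at that moment is Ab minor triad (Ab, Cb, Eb); Fb3 is not a chord tone.
It is approached by step up from Eb3 and left by leap down to Ab2.
Step in, leap out — an escape tone.

Fb3 is an escape tone.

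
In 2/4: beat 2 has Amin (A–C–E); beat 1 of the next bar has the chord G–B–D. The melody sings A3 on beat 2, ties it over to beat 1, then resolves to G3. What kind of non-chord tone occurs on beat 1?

Suspension.

The harmony at that moment is G major triad (G, B, D); A3 is not a chord tone.
It is held over (the same pitch as the preceding A3) and left by step down to G3.
Held over from the previous chord and resolving down by step — a suspension.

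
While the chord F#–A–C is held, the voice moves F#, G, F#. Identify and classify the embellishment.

G is a neighbor tone.

The harmony at that moment is F# diminished triad (F#, A, C); G is not a chord tone.
It is approached by step up from F# and left by step down to F#.
Step away and step back to the same note — a neighbor tone (upper neighbor).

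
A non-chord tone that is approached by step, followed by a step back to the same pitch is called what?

Approach: by step. Departure: by step in the opposite direction, back to the starting pitch.
Stepwise on both sides but reversing to return to the same chord tone — a neighbor tone. (Had it continued onward in the same direction it would be a passing tone instead.)

Neighbor tone.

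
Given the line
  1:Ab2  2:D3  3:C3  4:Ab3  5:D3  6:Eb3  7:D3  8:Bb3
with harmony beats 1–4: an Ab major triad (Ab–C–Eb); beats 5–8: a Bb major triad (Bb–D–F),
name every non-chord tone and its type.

D3 (beat 2) — appoggiatura; Eb3 (beat 6) — neighbor tone.

The harmony at that moment is Ab major triad (Ab, C, Eb); D3 is not a chord tone.
It is approached by leap up from Ab2 and left by step down to C3.
Leap in, step out — an appoggiatura.
The harmony at that moment is Bb major triad (Bb, D, F); Eb3 is not a chord tone.
It is approached by step up from D3 and left by step down to D3.
Step away and step back to the same note — a neighbor tone (upper neighbor).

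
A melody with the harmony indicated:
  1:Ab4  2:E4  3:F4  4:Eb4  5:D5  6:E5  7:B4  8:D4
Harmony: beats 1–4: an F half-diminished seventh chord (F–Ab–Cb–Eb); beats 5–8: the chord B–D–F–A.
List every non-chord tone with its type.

E4 (beat 2) — appoggiatura; E5 (beat 6) — escape tone.

The harmony at that moment is F half-diminished seventh chord (F, Ab, Cb, Eb); E4 is not a chord tone.
It is approached by leap down from Ab4 and left by step up to F4.
Leap in, step out — an appoggiatura.
The harmony at that moment is B half-diminished seventh chord (B, D, F, A); E5 is not a chord tone.
It is approached by step up from D5 and left by leap down to B4.
Step in, leap out — an escape tone.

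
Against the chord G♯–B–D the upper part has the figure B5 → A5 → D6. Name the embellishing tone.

The harmony at that moment is G♯ diminished triad (G♯, B, D); A5 is not a chord tone.
It is approached by step down from B5 and left by leap up to D6.
Step in, leap out — an escape tone.

A5 is an escape tone.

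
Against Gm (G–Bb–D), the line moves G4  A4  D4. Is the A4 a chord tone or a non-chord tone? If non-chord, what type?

Non-chord tone — an escape tone.

The harmony at that moment is G minor triad (G, Bb, D); A4 is not a chord tone.
It is approached by step up from G4 and left by leap down to D4.
Step in, leap out — an escape tone.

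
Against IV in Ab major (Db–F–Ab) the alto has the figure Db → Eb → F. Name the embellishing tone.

Eb is a passing tone.

The harmony at that moment is Db major triad (Db, F, Ab); Eb is not a chord tone.
It is approached by step up from Db and left by step up to F.
Step in, step out in the same direction — a passing tone.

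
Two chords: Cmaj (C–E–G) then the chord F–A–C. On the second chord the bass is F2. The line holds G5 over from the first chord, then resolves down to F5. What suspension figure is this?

At the second chord the bass is F2. The suspended G5 lies a ninth above the bass; after resolving down by step to F5, the interval above the bass becomes an octave.
Suspension figures are named by those two intervals: 9–8.

9–8 suspension.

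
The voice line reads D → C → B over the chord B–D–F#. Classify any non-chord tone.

C is a passing tone.

The harmony at that moment is B minor triad (B, D, F#); C is not a chord tone.
It is approached by step down from D and left by step down to B.
Step in, step out in the same direction — a passing tone.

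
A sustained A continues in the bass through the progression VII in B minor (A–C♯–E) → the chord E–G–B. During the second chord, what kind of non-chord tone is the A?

The harmony at that moment is E minor triad (E, G, B); A is not a chord tone.
It is held over (the same pitch as the preceding A) and then sustained as the same pitch into the next harmony.
Sustained through a change of harmony — a pedal tone.

Pedal tone (pedal point).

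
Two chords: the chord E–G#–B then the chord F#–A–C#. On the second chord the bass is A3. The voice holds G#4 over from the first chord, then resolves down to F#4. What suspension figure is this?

7–6 suspension.

At the second chord the bass is A3. The suspended G#4 lies a seventh above the bass; after resolving down by step to F#4, the interval above the bass becomes a sixth.
Suspension figures are named by those two intervals: 7–6.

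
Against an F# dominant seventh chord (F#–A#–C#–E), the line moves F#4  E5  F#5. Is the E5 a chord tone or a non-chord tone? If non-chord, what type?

F# dominant seventh chord contains F#, A#, C#, E; E is the seventh, so it is a chord tone.

Chord tone (the seventh of F# dominant seventh chord).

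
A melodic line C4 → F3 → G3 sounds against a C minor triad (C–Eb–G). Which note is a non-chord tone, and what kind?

F3 is an appoggiatura.

The harmony at that moment is C minor triad (C, Eb, G); F3 is not a chord tone.
It is approached by leap down from C4 and left by step up to G3.
Leap in, step out — an appoggiatura.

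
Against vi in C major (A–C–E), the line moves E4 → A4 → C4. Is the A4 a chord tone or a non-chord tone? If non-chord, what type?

Chord tone (the root of A minor triad).

A minor triad contains A, C, E; A is the root, so it is a chord tone.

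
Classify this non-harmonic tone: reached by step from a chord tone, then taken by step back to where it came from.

Neighbor tone.

Approach: by step. Departure: by step in the opposite direction, back to the starting pitch.
Stepwise on both sides but reversing to return to the same chord tone — a neighbor tone. (Had it continued onward in the same direction it would be a passing tone instead.)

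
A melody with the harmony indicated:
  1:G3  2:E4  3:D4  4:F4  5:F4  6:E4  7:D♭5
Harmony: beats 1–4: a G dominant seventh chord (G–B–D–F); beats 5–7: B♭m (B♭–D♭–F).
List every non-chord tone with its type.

The harmony at that moment is G dominant seventh chord (G, B, D, F); E4 is not a chord tone.
It is approached by leap up from G3 and left by step down to D4.
Leap in, step out — an appoggiatura.
The harmony at that moment is B♭ minor triad (B♭, D♭, F); E4 is not a chord tone.
It is approached by step down from F4 and left by leap up to D♭5.
Step in, leap out — an escape tone.

E4 (beat 2) — appoggiatura; E4 (beat 6) — escape tone.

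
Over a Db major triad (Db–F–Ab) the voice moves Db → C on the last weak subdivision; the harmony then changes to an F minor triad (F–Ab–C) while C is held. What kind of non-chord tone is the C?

C is an anticipation.

The harmony at that moment is Db major triad (Db, F, Ab); C is not a chord tone.
It is approached by step down from Db and then sustained as the same pitch into the next harmony.
Arriving early and becoming a chord tone when the harmony changes — an anticipation.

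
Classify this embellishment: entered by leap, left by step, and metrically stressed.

Appoggiatura.

Approach: by leap. Departure: by step. Metric position: strong.
Leap in, step out, in a metrically strong position — an appoggiatura. (It is the mirror image of the escape tone, which steps in and leaps out from a weak position.)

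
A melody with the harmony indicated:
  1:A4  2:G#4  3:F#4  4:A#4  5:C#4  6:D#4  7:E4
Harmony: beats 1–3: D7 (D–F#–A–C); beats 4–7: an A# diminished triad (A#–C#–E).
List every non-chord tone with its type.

G#4 (beat 2) — passing tone; D#4 (beat 6) — passing tone.

The harmony at that moment is D dominant seventh chord (D, F#, A, C); G#4 is not a chord tone.
It is approached by step down from A4 and left by step down to F#4.
Step in, step out in the same direction — a passing tone.
The harmony at that moment is A# diminished triad (A#, C#, E); D#4 is not a chord tone.
It is approached by step up from C#4 and left by step up to E4.
Step in, step out in the same direction — a passing tone.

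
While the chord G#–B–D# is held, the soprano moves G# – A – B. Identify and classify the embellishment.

A is a passing tone.

The harmony at that moment is G# minor triad (G#, B, D#); A is not a chord tone.
It is approached by step up from G# and left by step up to B.
Step in, step out in the same direction — a passing tone.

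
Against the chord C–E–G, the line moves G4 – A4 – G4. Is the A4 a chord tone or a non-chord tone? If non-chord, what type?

The harmony at that moment is C major triad (C, E, G); A4 is not a chord tone.
It is approached by step up from G4 and left by step down to G4.
Step away and step back to the same note — a neighbor tone (upper neighbor).

Non-chord tone — a neighbor tone.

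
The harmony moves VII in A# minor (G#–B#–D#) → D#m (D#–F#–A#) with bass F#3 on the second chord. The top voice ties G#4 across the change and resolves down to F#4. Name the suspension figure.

At the second chord the bass is F#3. The suspended G#4 lies a ninth above the bass; after resolving down by step to F#4, the interval above the bass becomes an octave.
Suspension figures are named by those two intervals: 9–8.

9–8 suspension.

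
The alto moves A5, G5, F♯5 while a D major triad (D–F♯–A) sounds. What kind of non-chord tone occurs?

The harmony at that moment is D major triad (D, F♯, A); G5 is not a chord tone.
It is approached by step down from A5 and left by step down to F♯5.
Step in, step out in the same direction — a passing tone.

G5 is a passing tone.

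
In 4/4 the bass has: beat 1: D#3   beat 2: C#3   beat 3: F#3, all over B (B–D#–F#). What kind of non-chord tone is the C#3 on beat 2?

Escape tone.

The harmony at that moment is B major triad (B, D#, F#); C#3 is not a chord tone.
It is approached by step down from D#3 and left by leap up to F#3.
Step in, leap out, on a weak beat — an escape tone.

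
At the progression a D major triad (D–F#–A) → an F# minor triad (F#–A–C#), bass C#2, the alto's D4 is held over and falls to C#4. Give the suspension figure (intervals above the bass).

9–8 suspension.

At the second chord the bass is C#2. The suspended D4 lies a ninth above the bass; after resolving down by step to C#4, the interval above the bass becomes an octave.
Suspension figures are named by those two intervals: 9–8.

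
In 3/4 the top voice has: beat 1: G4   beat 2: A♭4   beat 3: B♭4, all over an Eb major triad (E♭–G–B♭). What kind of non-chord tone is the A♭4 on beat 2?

The harmony at that moment is E♭ major triad (E♭, G, B♭); A♭4 is not a chord tone.
It is approached by step up from G4 and left by step up to B♭4.
Step in, step out in the same direction — a passing tone.

Passing tone.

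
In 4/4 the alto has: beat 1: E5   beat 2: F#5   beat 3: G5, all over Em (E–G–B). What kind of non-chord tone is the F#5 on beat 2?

Passing tone.

The harmony at that moment is E minor triad (E, G, B); F#5 is not a chord tone.
It is approached by step up from E5 and left by step up to G5.
Step in, step out in the same direction — a passing tone.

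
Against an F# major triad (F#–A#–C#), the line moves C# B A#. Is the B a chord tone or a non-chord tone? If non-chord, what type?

Non-chord tone — a passing tone.

The harmony at that moment is F# major triad (F#, A#, C#); B is not a chord tone.
It is approached by step down from C# and left by step down to A#.
Step in, step out in the same direction — a passing tone.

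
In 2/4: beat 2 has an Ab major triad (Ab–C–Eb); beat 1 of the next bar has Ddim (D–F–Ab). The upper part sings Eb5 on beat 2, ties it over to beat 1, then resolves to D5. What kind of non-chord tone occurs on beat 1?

Suspension.

The harmony at that moment is D diminished triad (D, F, Ab); Eb5 is not a chord tone.
It is held over (the same pitch as the preceding Eb5) and left by step down to D5.
Held over from the previous chord and resolving down by step — a suspension.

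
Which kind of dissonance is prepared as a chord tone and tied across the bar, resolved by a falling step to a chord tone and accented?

Suspension.

Approach: by preparation — the pitch is first a chord tone, then held (tied or repeated) while the harmony changes under it. Departure: down by step. Metric position: strong.
A prepared dissonance that resolves downward by step — a suspension. (The same figure resolving upward would be a retardation.)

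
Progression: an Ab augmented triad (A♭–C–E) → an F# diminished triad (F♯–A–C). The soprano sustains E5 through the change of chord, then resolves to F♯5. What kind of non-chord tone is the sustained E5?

The harmony at that moment is F♯ diminished triad (F♯, A, C); E5 is not a chord tone.
It is held over (the same pitch as the preceding E5) and left by step up to F♯5.
Held over from the previous chord and resolving up by step — a retardation.

E5 is a retardation.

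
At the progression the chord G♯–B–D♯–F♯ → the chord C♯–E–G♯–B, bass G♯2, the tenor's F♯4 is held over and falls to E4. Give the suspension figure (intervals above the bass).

At the second chord the bass is G♯2. The suspended F♯4 lies a seventh above the bass; after resolving down by step to E4, the interval above the bass becomes a sixth.
Suspension figures are named by those two intervals: 7–6.

7–6 suspension.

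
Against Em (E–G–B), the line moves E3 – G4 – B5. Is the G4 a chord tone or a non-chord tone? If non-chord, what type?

Chord tone (the third of E minor triad).

E minor triad contains E, G, B; G is the third, so it is a chord tone.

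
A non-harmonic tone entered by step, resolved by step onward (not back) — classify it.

Approach: by step. Departure: by step, continuing in the same direction.
Stepwise on both sides with no change of direction means the note fills in the space between two different chord tones — a passing tone. (Had it turned back to its starting note it would be a neighbor tone instead.)

Passing tone.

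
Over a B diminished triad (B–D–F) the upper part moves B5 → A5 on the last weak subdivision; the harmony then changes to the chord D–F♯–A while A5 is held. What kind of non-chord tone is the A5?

The harmony at that moment is B diminished triad (B, D, F); A5 is not a chord tone.
It is approached by step down from B5 and then sustained as the same pitch into the next harmony.
Arriving early and becoming a chord tone when the harmony changes — an anticipation.

A5 is an anticipation.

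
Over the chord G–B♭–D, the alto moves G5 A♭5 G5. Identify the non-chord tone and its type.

A♭5 is a neighbor tone.

The harmony at that moment is G minor triad (G, B♭, D); A♭5 is not a chord tone.
It is approached by step up from G5 and left by step down to G5.
Step away and step back to the same note — a neighbor tone (upper neighbor).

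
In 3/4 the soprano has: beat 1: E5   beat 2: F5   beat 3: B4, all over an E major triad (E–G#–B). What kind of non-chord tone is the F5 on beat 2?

Escape tone.

The harmony at that moment is E major triad (E, G#, B); F5 is not a chord tone.
It is approached by step up from E5 and left by leap down to B4.
Step in, leap out, on a weak beat — an escape tone.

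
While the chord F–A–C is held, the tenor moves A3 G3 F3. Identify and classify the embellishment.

G3 is a passing tone.

The harmony at that moment is F major triad (F, A, C); G3 is not a chord tone.
It is approached by step down from A3 and left by step down to F3.
Step in, step out in the same direction — a passing tone.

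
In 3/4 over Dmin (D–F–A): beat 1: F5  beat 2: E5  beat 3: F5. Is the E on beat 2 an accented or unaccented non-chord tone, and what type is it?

Unaccented neighbor tone.

The harmony at that moment is D minor triad (D, F, A); E5 is not a chord tone.
It is approached by step down from F5 and left by step up to F5.
Step away and step back to the same note — a neighbor tone (lower neighbor).
It falls on a weak beat, so it is unaccented.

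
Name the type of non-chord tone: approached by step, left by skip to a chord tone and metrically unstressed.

Approach: by step. Departure: by leap. Metric position: weak.
Step in, leap out, from a weak position — an escape tone (échappée). (It is the mirror image of the appoggiatura, which leaps in and steps out on a strong beat.)

Escape tone.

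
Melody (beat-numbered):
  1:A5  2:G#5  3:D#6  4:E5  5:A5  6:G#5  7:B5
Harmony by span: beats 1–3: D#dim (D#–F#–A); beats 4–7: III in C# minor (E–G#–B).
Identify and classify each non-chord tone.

The harmony at that moment is D# diminished triad (D#, F#, A); G#5 is not a chord tone.
It is approached by step down from A5 and left by leap up to D#6.
Step in, leap out — an escape tone.
The harmony at that moment is E major triad (E, G#, B); A5 is not a chord tone.
It is approached by leap up from E5 and left by step down to G#5.
Leap in, step out — an appoggiatura.

G#5 (beat 2) — escape tone; A5 (beat 5) — appoggiatura.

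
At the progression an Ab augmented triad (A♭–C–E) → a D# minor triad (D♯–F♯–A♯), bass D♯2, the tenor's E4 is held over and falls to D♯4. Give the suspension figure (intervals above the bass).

9–8 suspension.

At the second chord the bass is D♯2. The suspended E4 lies a ninth above the bass; after resolving down by step to D♯4, the interval above the bass becomes an octave.
Suspension figures are named by those two intervals: 9–8.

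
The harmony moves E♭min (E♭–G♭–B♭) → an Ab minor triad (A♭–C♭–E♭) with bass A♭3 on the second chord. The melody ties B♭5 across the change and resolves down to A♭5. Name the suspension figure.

At the second chord the bass is A♭3. The suspended B♭5 lies a ninth above the bass; after resolving down by step to A♭5, the interval above the bass becomes an octave.
Suspension figures are named by those two intervals: 9–8.

9–8 suspension.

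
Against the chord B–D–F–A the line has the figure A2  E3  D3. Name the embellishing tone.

E3 is an appoggiatura.

The harmony at that moment is B half-diminished seventh chord (B, D, F, A); E3 is not a chord tone.
It is approached by leap up from A2 and left by step down to D3.
Leap in, step out — an appoggiatura.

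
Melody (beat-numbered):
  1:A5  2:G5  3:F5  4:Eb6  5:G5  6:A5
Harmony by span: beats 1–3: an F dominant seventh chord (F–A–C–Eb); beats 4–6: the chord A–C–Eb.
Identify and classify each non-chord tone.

G5 (beat 2) — passing tone; G5 (beat 5) — appoggiatura.

The harmony at that moment is F dominant seventh chord (F, A, C, Eb); G5 is not a chord tone.
It is approached by step down from A5 and left by step down to F5.
Step in, step out in the same direction — a passing tone.
The harmony at that moment is A diminished triad (A, C, Eb); G5 is not a chord tone.
It is approached by leap down from Eb6 and left by step up to A5.
Leap in, step out — an appoggiatura.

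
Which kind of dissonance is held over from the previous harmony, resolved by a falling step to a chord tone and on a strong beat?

Suspension.

Approach: by preparation — the pitch is first a chord tone, then held (tied or repeated) while the harmony changes under it. Departure: down by step. Metric position: strong.
A prepared dissonance that resolves downward by step — a suspension. (The same figure resolving upward would be a retardation.)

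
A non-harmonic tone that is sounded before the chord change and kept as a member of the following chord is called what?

Anticipation.

Approach: ahead of the chord change (typically by step), so it is dissonant against the current harmony. Departure: none — the same pitch is restated or held and is a chord tone of the new harmony.
Dissonant first, consonant once the harmony catches up: the note simply arrives early — an anticipation. (The reverse timing, consonant first and dissonant after the change, would be a suspension or retardation.)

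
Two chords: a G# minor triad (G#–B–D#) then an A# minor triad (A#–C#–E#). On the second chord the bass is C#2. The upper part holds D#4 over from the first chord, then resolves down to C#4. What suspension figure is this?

9–8 suspension.

At the second chord the bass is C#2. The suspended D#4 lies a ninth above the bass; after resolving down by step to C#4, the interval above the bass becomes an octave.
Suspension figures are named by those two intervals: 9–8.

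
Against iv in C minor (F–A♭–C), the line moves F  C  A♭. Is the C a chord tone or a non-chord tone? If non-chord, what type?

F minor triad contains F, A♭, C; C is the fifth, so it is a chord tone.

Chord tone (the fifth of F minor triad).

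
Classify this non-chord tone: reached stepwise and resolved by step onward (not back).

Passing tone.

Approach: by step. Departure: by step, continuing in the same direction.
Stepwise on both sides with no change of direction means the note fills in the space between two different chord tones — a passing tone. (Had it turned back to its starting note it would be a neighbor tone instead.)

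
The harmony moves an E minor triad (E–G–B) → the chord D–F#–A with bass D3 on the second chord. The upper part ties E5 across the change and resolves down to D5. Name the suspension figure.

At the second chord the bass is D3. The suspended E5 lies a ninth above the bass; after resolving down by step to D5, the interval above the bass becomes an octave.
Suspension figures are named by those two intervals: 9–8.

9–8 suspension.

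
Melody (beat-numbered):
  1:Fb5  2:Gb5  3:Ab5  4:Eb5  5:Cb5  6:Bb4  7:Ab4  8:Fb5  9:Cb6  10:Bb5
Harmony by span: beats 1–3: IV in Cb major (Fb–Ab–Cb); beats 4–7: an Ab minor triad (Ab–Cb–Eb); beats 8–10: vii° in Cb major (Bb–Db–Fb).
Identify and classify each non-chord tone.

The harmony at that moment is Fb major triad (Fb, Ab, Cb); Gb5 is not a chord tone.
It is approached by step up from Fb5 and left by step up to Ab5.
Step in, step out in the same direction — a passing tone.
The harmony at that moment is Ab minor triad (Ab, Cb, Eb); Bb4 is not a chord tone.
It is approached by step down from Cb5 and left by step down to Ab4.
Step in, step out in the same direction — a passing tone.
The harmony at that moment is Bb diminished triad (Bb, Db, Fb); Cb6 is not a chord tone.
It is approached by leap up from Fb5 and left by step down to Bb5.
Leap in, step out — an appoggiatura.

Gb5 (beat 2) — passing tone; Bb4 (beat 6) — passing tone; Cb6 (beat 9) — appoggiatura.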